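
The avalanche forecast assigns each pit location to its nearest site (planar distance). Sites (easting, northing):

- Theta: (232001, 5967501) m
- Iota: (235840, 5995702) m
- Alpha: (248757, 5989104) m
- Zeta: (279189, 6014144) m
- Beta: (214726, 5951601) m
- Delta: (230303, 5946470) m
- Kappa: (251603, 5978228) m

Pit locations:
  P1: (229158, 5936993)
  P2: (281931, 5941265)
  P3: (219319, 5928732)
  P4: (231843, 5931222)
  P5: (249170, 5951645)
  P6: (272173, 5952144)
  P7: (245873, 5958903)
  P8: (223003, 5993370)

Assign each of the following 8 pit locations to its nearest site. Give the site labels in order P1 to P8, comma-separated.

Delta, Kappa, Delta, Delta, Delta, Kappa, Theta, Iota

P1 → Delta (d²=91124554.00)
P2 → Kappa (d²=2286050953.00)
P3 → Delta (d²=435284900.00)
P4 → Delta (d²=234873104.00)
P5 → Delta (d²=382744314.00)
P6 → Kappa (d²=1103499956.00)
P7 → Theta (d²=266357988.00)
P8 → Iota (d²=170226793.00)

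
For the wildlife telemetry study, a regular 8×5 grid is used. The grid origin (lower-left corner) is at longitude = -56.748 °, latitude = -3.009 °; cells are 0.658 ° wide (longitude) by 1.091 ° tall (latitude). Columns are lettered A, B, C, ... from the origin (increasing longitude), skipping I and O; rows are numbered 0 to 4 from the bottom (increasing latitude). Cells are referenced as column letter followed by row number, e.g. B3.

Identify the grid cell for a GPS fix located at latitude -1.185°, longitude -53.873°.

Column index: ⌊(-53.873 − -56.748) / 0.658⌋ = ⌊4.369⌋ = 4 → column E
Row offset from origin: ⌊(-1.185 − -3.009) / 1.091⌋ = ⌊1.672⌋ = 1 → row 1

E1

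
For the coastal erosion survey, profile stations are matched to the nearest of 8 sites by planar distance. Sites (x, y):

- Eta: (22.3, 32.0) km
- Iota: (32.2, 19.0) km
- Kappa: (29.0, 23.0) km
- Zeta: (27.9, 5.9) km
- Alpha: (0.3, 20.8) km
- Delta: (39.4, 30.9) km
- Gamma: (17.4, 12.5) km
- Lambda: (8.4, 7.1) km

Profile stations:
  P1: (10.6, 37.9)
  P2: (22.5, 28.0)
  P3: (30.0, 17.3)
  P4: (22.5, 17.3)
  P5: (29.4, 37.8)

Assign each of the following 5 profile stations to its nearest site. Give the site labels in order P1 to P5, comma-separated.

Eta, Eta, Iota, Gamma, Eta

P1 → Eta (d²=171.70)
P2 → Eta (d²=16.04)
P3 → Iota (d²=7.73)
P4 → Gamma (d²=49.05)
P5 → Eta (d²=84.05)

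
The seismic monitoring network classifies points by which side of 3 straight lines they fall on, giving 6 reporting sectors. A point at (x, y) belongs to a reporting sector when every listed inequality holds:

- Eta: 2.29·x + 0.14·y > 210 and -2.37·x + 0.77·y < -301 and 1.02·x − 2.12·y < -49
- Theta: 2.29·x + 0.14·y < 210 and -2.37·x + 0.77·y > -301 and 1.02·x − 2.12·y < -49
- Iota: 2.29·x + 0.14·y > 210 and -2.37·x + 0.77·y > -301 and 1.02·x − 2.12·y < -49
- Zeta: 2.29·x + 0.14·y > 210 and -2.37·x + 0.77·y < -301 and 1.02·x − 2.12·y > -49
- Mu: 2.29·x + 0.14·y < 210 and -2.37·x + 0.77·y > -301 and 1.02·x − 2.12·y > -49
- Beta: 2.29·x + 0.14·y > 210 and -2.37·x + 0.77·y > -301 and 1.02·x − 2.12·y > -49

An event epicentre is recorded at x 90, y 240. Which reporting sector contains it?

2.29·90 + 0.14·240 = 239.700, which is > 210
-2.37·90 + 0.77·240 = -28.500, which is > -301
1.02·90 − 2.12·240 = -417.000, which is < -49
This sign pattern matches Iota.

Iota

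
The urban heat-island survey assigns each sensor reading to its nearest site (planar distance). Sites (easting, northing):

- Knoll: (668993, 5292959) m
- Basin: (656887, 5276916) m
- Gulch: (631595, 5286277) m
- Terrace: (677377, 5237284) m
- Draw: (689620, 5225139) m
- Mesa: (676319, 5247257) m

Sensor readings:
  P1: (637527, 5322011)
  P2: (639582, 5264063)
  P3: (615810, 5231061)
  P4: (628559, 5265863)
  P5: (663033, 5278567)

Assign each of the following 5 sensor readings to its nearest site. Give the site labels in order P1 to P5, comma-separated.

P1 → Gulch (d²=1312107380.00)
P2 → Basin (d²=464662634.00)
P3 → Gulch (d²=3297972881.00)
P4 → Gulch (d²=425948692.00)
P5 → Basin (d²=40499117.00)

Gulch, Basin, Gulch, Gulch, Basin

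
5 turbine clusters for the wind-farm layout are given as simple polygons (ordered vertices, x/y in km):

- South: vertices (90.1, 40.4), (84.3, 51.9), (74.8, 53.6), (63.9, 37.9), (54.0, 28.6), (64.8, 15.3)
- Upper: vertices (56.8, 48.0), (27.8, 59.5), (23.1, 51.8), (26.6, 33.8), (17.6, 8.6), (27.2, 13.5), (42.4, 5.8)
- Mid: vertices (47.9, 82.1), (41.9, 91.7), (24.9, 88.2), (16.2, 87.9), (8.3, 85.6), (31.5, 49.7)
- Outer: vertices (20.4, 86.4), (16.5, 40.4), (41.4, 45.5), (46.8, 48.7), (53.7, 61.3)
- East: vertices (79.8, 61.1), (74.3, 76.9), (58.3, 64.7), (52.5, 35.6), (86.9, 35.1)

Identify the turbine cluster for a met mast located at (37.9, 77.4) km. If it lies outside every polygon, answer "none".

Mid

Cast a ray rightward from (37.9, 77.4). For each polygon, the edges (by vertex number in listed order) whose endpoints lie on opposite sides of y = 77.4, where each meets that height, and whether that is right or left of the point:
South: no edge straddles that height → 0 crossings.
Upper: no edge straddles that height → 0 crossings.
Mid: 5–6 at x≈13.60 (left), 6–1 at x≈45.52 (right) → 1 crossing.
Outer: 1–2 at x≈19.64 (left), 5–1 at x≈32.34 (left) → 0 crossings.
East: no edge straddles that height → 0 crossings.
Only Mid has an odd count, so the point is inside Mid.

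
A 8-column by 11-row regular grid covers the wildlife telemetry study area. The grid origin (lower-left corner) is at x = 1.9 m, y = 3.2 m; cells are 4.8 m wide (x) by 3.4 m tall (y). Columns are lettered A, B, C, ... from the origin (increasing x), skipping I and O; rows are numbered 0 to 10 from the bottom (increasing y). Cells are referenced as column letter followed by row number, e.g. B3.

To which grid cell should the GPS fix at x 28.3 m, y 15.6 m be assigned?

Column index: ⌊(28.3 − 1.9) / 4.8⌋ = ⌊5.500⌋ = 5 → column F
Row offset from origin: ⌊(15.6 − 3.2) / 3.4⌋ = ⌊3.647⌋ = 3 → row 3

F3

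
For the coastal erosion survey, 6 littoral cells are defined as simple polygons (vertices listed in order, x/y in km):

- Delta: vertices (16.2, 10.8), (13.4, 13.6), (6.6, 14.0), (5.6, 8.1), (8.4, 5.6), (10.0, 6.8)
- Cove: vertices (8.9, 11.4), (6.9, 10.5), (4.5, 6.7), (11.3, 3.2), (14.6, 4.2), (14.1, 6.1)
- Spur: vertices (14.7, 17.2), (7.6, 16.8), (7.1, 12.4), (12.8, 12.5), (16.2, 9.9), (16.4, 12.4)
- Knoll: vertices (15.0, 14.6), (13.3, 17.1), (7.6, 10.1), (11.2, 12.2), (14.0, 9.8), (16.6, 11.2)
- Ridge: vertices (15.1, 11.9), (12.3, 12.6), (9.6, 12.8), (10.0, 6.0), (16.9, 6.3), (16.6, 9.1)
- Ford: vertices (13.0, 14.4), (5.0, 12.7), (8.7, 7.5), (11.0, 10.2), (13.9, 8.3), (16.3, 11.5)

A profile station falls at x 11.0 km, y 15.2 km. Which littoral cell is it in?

Cast a ray rightward from (11.0, 15.2). For each polygon, the edges (by vertex number in listed order) whose endpoints lie on opposite sides of y = 15.2, where each meets that height, and whether that is right or left of the point:
Delta: no edge straddles that height → 0 crossings.
Cove: no edge straddles that height → 0 crossings.
Spur: 2–3 at x≈7.42 (left), 6–1 at x≈15.41 (right) → 1 crossing.
Knoll: 1–2 at x≈14.59 (right), 2–3 at x≈11.75 (right) → 2 crossings.
Ridge: no edge straddles that height → 0 crossings.
Ford: no edge straddles that height → 0 crossings.
Only Spur has an odd count, so the point is inside Spur.

Spur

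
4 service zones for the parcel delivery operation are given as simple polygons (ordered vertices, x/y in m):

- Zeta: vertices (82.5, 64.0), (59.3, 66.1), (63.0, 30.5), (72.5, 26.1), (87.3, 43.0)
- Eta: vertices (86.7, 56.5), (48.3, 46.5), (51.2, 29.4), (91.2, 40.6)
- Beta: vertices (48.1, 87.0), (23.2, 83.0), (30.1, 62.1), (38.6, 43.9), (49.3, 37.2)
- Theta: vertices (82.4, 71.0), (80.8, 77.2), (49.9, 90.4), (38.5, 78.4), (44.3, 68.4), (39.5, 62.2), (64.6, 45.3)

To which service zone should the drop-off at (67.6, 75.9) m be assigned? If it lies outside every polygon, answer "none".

Cast a ray rightward from (67.6, 75.9). For each polygon, the edges (by vertex number in listed order) whose endpoints lie on opposite sides of y = 75.9, where each meets that height, and whether that is right or left of the point:
Zeta: no edge straddles that height → 0 crossings.
Eta: no edge straddles that height → 0 crossings.
Beta: 2–3 at x≈25.54 (left), 5–1 at x≈48.37 (left) → 0 crossings.
Theta: 1–2 at x≈81.14 (right), 4–5 at x≈39.95 (left) → 1 crossing.
Only Theta has an odd count, so the point is inside Theta.

Theta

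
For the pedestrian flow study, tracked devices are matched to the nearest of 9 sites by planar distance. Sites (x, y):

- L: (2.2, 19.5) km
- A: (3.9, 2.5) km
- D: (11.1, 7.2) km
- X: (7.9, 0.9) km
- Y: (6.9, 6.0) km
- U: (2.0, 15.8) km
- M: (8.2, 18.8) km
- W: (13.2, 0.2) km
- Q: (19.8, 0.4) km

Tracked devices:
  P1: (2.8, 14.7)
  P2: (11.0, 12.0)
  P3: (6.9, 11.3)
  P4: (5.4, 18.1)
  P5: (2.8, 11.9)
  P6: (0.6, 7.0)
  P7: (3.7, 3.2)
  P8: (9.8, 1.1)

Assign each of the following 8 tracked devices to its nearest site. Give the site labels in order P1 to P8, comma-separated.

U, D, Y, M, U, A, A, X

P1 → U (d²=1.85)
P2 → D (d²=23.05)
P3 → Y (d²=28.09)
P4 → M (d²=8.33)
P5 → U (d²=15.85)
P6 → A (d²=31.14)
P7 → A (d²=0.53)
P8 → X (d²=3.65)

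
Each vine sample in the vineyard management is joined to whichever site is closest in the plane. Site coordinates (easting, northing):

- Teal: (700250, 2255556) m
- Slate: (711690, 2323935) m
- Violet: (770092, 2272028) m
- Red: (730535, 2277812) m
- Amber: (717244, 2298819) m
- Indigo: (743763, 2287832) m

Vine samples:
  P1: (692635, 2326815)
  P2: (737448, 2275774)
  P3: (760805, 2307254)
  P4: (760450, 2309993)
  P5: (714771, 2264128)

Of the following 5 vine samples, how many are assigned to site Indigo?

P1 → Slate
P2 → Red
P3 → Indigo
P4 → Indigo
P5 → Teal
2 of the 5 go to Indigo.

2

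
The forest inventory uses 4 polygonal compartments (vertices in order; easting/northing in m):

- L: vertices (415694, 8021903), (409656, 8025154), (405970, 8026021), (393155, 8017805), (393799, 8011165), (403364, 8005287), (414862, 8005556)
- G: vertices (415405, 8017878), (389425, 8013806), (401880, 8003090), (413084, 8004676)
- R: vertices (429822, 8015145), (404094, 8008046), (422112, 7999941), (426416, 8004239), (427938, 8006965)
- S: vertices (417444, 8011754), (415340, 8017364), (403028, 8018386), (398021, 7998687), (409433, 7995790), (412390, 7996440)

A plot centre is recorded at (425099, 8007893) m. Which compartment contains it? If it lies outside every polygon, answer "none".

Cast a ray rightward from (425099, 8007893). For each polygon, the edges (by vertex number in listed order) whose endpoints lie on opposite sides of northing = 8007893, where each meets that height, and whether that is right or left of the point:
L: 5–6 at easting≈399123.4 (left), 7–1 at easting≈414980.9 (left) → 0 crossings.
G: 2–3 at easting≈396297.6 (left), 4–1 at easting≈413649.6 (left) → 0 crossings.
R: 2–3 at easting≈404434.1 (left), 5–1 at easting≈428151.7 (right) → 1 crossing.
S: 3–4 at easting≈400360.9 (left), 6–1 at easting≈416169.8 (left) → 0 crossings.
Only R has an odd count, so the point is inside R.

R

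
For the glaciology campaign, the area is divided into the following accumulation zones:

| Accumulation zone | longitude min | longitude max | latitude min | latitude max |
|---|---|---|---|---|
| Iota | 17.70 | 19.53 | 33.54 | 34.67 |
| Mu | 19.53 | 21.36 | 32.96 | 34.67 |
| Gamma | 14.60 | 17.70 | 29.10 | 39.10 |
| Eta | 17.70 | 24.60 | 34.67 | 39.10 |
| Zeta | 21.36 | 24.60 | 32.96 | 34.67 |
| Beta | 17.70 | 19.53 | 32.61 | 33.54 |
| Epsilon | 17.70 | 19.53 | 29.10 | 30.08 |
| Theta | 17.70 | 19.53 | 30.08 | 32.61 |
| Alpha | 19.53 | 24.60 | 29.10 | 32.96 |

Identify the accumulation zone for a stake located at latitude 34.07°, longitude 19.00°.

Iota

The point has longitude = 19.00 and latitude = 34.07.
Only Iota satisfies 17.70 ≤ longitude ≤ 19.53 and 33.54 ≤ latitude ≤ 34.67.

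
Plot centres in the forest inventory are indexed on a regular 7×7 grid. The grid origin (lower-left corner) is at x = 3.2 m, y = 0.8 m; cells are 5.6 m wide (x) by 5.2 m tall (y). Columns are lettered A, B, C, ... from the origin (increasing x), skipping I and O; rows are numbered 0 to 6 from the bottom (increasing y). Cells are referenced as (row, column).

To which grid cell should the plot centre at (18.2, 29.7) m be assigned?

Column index: ⌊(18.2 − 3.2) / 5.6⌋ = ⌊2.679⌋ = 2 → column C
Row offset from origin: ⌊(29.7 − 0.8) / 5.2⌋ = ⌊5.558⌋ = 5 → row 5

(5, C)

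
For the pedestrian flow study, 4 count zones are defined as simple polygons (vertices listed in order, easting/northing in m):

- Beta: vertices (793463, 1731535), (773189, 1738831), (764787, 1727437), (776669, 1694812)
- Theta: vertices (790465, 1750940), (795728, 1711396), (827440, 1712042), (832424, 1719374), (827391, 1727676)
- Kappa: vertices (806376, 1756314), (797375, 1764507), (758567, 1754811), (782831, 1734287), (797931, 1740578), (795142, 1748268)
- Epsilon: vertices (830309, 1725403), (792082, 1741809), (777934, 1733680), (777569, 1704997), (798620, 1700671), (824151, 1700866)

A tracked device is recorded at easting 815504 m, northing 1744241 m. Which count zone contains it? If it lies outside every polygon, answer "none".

Cast a ray rightward from (815504, 1744241). For each polygon, the edges (by vertex number in listed order) whose endpoints lie on opposite sides of northing = 1744241, where each meets that height, and whether that is right or left of the point:
Beta: no edge straddles that height → 0 crossings.
Theta: 1–2 at easting≈791356.6 (left), 5–1 at easting≈801098.0 (left) → 0 crossings.
Kappa: 3–4 at easting≈771063.1 (left), 5–6 at easting≈796602.5 (left) → 0 crossings.
Epsilon: no edge straddles that height → 0 crossings.
All counts are even, so the point lies outside every listed polygon.

none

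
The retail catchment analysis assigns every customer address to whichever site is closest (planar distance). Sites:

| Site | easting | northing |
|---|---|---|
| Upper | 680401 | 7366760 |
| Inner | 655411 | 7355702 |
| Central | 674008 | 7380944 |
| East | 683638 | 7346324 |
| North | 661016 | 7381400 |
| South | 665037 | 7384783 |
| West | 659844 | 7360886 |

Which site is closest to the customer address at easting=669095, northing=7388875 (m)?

South

Squared distances to each site:
Upper: 616898861.000; Inner: 1287699785.000; Central: 87038330.000; East: 2022086450.000; North: 121145866.000; South: 33211828.000; West: 868965122.000.
Minimum at South.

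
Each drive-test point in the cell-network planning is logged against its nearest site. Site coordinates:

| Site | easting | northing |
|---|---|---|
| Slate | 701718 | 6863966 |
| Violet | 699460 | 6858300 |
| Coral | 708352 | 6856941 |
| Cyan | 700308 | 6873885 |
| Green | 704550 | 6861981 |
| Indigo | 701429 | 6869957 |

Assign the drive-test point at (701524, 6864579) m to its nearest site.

Squared distances to each site:
Slate: 413405.000; Violet: 43685937.000; Coral: 104960628.000; Cyan: 88080292.000; Green: 15906280.000; Indigo: 28931909.000.
Minimum at Slate.

Slate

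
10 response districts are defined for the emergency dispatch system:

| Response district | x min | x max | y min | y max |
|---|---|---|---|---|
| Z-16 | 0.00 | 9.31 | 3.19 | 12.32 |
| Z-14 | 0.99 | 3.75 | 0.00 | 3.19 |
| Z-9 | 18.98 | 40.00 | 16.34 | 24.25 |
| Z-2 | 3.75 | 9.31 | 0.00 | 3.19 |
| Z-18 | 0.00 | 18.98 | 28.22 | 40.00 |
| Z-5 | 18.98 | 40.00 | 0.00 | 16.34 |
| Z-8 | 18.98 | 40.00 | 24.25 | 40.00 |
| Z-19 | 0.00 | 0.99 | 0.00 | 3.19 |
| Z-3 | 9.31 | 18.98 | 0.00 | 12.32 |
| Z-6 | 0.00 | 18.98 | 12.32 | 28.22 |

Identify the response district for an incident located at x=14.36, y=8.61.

The point has x = 14.36 and y = 8.61.
Only Z-3 satisfies 9.31 ≤ x ≤ 18.98 and 0.00 ≤ y ≤ 12.32.

Z-3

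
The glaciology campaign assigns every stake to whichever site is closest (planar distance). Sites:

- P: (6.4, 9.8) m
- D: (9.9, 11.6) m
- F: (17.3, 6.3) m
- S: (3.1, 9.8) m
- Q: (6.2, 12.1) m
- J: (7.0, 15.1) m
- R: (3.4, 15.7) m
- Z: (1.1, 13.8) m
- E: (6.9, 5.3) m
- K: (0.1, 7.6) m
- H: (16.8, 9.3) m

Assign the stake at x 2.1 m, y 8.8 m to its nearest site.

Squared distances to each site:
P: 19.490; D: 68.680; F: 237.290; S: 2.000; Q: 27.700; J: 63.700; R: 49.300; Z: 26.000; E: 35.290; K: 5.440; H: 216.340.
Minimum at S.

S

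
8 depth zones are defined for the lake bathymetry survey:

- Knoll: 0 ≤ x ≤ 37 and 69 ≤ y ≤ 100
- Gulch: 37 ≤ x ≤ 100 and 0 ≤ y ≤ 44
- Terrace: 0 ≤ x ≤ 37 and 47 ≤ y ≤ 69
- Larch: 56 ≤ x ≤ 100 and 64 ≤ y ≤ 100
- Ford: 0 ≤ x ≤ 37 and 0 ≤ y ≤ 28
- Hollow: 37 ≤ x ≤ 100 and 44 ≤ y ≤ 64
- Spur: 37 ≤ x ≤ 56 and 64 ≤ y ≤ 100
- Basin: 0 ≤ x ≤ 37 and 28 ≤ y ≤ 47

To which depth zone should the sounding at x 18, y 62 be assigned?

Terrace

The point has x = 18 and y = 62.
Only Terrace satisfies 0 ≤ x ≤ 37 and 47 ≤ y ≤ 69.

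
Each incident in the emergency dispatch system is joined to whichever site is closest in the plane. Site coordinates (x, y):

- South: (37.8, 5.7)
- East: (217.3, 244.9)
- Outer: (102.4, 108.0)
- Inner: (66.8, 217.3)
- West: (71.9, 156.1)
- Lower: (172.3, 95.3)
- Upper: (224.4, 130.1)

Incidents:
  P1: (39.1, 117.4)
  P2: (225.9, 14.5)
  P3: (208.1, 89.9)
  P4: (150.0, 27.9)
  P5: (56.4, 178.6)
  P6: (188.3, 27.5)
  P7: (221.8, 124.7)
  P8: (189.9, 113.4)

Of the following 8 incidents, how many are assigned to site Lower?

P1 → West
P2 → Lower
P3 → Lower
P4 → Lower
P5 → West
P6 → Lower
P7 → Upper
P8 → Lower
5 of the 8 go to Lower.

5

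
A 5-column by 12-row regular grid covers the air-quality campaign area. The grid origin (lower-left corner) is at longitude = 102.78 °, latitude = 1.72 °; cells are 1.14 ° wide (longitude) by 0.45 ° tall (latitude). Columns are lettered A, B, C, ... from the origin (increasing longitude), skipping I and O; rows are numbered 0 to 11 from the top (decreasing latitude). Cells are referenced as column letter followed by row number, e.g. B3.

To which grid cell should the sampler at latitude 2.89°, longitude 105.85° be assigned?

Column index: ⌊(105.85 − 102.78) / 1.14⌋ = ⌊2.693⌋ = 2 → column C
Row offset from origin: ⌊(2.89 − 1.72) / 0.45⌋ = ⌊2.600⌋ = 2 → row 9 (counted from top)

C9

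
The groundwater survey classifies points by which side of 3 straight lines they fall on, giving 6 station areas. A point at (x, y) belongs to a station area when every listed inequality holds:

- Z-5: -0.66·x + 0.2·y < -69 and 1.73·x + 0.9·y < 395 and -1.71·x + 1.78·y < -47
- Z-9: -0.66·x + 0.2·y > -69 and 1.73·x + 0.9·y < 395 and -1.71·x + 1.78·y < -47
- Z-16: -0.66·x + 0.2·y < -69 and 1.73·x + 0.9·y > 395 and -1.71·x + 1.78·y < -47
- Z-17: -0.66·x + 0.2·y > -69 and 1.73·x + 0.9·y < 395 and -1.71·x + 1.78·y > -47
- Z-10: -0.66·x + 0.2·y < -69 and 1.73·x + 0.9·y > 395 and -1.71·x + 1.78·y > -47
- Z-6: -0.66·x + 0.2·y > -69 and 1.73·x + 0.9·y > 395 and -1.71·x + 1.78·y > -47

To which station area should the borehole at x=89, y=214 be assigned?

Z-17

-0.66·89 + 0.2·214 = -15.940, which is > -69
1.73·89 + 0.9·214 = 346.570, which is < 395
-1.71·89 + 1.78·214 = 228.730, which is > -47
This sign pattern matches Z-17.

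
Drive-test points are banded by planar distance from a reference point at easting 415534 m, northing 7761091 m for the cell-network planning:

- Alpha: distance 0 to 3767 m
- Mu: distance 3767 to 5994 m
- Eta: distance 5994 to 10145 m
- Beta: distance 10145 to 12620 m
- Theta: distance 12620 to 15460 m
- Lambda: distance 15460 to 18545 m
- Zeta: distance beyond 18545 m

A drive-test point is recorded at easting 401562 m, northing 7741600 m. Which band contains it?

Distance = √((401562−415534)² + (7741600−7761091)²) = √(195216784.000 + 379899081.000) = 23981.573 m.
18545 ≤ 23981.573 < ∞ → Zeta.

Zeta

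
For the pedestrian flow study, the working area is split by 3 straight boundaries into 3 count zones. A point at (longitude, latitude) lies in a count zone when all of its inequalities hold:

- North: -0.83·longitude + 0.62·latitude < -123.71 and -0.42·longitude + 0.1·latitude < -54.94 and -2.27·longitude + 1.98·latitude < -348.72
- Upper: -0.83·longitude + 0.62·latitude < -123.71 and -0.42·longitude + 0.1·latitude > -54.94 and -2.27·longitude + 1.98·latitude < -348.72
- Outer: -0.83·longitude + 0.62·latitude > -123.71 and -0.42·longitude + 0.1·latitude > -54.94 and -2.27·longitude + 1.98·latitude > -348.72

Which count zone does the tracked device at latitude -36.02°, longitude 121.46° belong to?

Outer

-0.83·121.46 + 0.62·-36.02 = -123.144, which is > -123.71
-0.42·121.46 + 0.1·-36.02 = -54.615, which is > -54.94
-2.27·121.46 + 1.98·-36.02 = -347.034, which is > -348.72
This sign pattern matches Outer.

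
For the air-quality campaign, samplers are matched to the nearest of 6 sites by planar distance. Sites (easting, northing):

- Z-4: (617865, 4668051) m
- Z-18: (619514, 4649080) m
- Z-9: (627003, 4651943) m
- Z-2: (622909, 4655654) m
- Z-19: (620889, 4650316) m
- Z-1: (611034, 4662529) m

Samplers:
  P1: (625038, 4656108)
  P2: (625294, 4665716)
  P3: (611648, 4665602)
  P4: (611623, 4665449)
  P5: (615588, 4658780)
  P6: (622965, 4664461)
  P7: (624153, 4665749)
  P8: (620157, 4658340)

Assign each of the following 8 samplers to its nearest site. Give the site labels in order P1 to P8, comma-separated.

Z-2, Z-4, Z-1, Z-1, Z-1, Z-4, Z-4, Z-2

P1 → Z-2 (d²=4738757.00)
P2 → Z-4 (d²=60642266.00)
P3 → Z-1 (d²=9820325.00)
P4 → Z-1 (d²=8873321.00)
P5 → Z-1 (d²=34793917.00)
P6 → Z-4 (d²=38898100.00)
P7 → Z-4 (d²=44838148.00)
P8 → Z-2 (d²=14788100.00)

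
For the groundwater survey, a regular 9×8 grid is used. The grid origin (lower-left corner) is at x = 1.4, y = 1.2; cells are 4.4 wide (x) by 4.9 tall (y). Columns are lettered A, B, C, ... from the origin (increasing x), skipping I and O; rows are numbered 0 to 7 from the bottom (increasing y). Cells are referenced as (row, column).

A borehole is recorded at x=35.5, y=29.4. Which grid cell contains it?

(5, H)

Column index: ⌊(35.5 − 1.4) / 4.4⌋ = ⌊7.750⌋ = 7 → column H
Row offset from origin: ⌊(29.4 − 1.2) / 4.9⌋ = ⌊5.755⌋ = 5 → row 5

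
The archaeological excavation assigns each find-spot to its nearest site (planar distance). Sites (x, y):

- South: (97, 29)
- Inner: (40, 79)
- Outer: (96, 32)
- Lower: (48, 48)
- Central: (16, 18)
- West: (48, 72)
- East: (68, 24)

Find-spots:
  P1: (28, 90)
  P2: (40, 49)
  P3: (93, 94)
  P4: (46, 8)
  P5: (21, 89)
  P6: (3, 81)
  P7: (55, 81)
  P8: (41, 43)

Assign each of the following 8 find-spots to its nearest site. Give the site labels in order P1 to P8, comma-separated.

P1 → Inner (d²=265.00)
P2 → Lower (d²=65.00)
P3 → West (d²=2509.00)
P4 → East (d²=740.00)
P5 → Inner (d²=461.00)
P6 → Inner (d²=1373.00)
P7 → West (d²=130.00)
P8 → Lower (d²=74.00)

Inner, Lower, West, East, Inner, Inner, West, Lower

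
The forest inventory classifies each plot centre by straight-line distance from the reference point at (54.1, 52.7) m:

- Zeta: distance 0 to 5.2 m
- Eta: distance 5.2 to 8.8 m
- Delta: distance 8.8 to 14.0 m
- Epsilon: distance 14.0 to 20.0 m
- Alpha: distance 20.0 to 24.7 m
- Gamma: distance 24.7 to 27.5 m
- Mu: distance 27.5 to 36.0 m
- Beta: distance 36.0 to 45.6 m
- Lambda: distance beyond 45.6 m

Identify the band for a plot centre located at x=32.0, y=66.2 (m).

Distance = √((32.0−54.1)² + (66.2−52.7)²) = √(488.410 + 182.250) = 25.897 m.
24.7 ≤ 25.897 < 27.5 → Gamma.

Gamma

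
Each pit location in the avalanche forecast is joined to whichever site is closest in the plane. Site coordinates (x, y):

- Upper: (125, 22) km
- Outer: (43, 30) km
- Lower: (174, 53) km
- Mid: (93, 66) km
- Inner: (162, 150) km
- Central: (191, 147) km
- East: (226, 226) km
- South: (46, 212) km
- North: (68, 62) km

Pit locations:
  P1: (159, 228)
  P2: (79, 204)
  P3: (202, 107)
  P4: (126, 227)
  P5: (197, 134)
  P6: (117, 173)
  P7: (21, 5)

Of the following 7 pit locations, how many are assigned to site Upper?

P1 → East
P2 → South
P3 → Central
P4 → South
P5 → Central
P6 → Inner
P7 → Outer
0 of the 7 go to Upper.

0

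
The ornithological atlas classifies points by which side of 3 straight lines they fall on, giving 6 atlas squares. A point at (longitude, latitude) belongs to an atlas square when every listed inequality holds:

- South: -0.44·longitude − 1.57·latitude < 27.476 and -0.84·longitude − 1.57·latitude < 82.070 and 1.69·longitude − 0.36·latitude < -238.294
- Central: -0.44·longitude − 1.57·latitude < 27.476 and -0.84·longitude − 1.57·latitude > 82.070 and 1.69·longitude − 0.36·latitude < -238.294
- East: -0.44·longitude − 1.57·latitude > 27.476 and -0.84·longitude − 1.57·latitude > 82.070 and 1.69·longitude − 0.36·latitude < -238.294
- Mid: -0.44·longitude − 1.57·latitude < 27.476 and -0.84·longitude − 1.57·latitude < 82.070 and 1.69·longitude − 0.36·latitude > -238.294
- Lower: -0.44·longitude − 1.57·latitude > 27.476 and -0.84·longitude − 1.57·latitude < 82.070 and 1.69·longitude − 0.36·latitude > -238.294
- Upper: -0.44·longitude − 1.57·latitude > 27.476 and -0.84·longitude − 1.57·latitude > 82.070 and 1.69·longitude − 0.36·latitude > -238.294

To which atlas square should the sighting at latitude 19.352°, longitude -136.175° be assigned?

-0.44·-136.175 − 1.57·19.352 = 29.534, which is > 27.476
-0.84·-136.175 − 1.57·19.352 = 84.004, which is > 82.070
1.69·-136.175 − 0.36·19.352 = -237.102, which is > -238.294
This sign pattern matches Upper.

Upper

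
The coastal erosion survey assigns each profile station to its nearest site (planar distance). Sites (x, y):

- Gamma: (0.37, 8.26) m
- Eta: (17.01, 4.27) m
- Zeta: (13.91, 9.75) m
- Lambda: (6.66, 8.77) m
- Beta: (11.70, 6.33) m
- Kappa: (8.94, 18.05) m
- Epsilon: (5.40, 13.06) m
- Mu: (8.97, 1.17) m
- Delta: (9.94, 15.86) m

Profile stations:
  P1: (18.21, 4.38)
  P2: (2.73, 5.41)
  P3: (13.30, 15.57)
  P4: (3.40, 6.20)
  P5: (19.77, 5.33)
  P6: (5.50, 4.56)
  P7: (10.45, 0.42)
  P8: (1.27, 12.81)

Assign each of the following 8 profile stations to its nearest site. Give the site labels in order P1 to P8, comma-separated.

P1 → Eta (d²=1.45)
P2 → Gamma (d²=13.69)
P3 → Delta (d²=11.37)
P4 → Gamma (d²=13.42)
P5 → Eta (d²=8.74)
P6 → Lambda (d²=19.07)
P7 → Mu (d²=2.75)
P8 → Epsilon (d²=17.12)

Eta, Gamma, Delta, Gamma, Eta, Lambda, Mu, Epsilon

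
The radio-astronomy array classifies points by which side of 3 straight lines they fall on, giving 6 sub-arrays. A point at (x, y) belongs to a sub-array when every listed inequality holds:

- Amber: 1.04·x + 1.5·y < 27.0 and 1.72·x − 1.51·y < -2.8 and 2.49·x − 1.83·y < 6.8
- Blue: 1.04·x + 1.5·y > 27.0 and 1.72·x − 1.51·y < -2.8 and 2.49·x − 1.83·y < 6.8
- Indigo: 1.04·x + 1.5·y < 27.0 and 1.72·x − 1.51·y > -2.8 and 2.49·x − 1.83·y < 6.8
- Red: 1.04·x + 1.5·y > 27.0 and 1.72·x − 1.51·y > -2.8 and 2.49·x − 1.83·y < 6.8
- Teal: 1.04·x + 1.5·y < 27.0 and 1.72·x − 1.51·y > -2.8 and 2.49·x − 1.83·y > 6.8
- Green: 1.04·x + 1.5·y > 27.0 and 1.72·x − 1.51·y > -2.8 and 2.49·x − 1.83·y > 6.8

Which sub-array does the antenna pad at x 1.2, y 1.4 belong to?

1.04·1.2 + 1.5·1.4 = 3.348, which is < 27.0
1.72·1.2 − 1.51·1.4 = -0.050, which is > -2.8
2.49·1.2 − 1.83·1.4 = 0.426, which is < 6.8
This sign pattern matches Indigo.

Indigo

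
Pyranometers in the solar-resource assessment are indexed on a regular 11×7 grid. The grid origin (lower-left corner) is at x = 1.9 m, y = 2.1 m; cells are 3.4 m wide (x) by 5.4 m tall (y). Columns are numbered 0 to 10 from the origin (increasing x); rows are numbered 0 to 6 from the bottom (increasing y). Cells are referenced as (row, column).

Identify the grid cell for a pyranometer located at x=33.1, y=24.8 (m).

Column index: ⌊(33.1 − 1.9) / 3.4⌋ = ⌊9.176⌋ = 9
Row offset from origin: ⌊(24.8 − 2.1) / 5.4⌋ = ⌊4.204⌋ = 4 → row 4

(4, 9)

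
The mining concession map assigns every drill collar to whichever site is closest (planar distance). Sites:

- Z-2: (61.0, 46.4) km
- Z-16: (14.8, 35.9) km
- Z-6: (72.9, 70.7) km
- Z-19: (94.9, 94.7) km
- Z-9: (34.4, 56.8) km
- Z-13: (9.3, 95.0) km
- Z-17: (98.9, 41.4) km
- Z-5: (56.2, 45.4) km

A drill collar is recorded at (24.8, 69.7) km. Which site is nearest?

Z-9

Squared distances to each site:
Z-2: 1853.330; Z-16: 1242.440; Z-6: 2314.610; Z-19: 5539.010; Z-9: 258.570; Z-13: 880.340; Z-17: 6291.700; Z-5: 1576.450.
Minimum at Z-9.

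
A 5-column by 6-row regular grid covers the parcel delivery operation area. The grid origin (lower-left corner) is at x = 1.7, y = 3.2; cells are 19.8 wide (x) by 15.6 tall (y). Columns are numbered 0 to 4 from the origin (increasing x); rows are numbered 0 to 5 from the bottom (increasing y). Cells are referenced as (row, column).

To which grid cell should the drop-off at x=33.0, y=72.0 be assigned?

(4, 1)

Column index: ⌊(33.0 − 1.7) / 19.8⌋ = ⌊1.581⌋ = 1
Row offset from origin: ⌊(72.0 − 3.2) / 15.6⌋ = ⌊4.410⌋ = 4 → row 4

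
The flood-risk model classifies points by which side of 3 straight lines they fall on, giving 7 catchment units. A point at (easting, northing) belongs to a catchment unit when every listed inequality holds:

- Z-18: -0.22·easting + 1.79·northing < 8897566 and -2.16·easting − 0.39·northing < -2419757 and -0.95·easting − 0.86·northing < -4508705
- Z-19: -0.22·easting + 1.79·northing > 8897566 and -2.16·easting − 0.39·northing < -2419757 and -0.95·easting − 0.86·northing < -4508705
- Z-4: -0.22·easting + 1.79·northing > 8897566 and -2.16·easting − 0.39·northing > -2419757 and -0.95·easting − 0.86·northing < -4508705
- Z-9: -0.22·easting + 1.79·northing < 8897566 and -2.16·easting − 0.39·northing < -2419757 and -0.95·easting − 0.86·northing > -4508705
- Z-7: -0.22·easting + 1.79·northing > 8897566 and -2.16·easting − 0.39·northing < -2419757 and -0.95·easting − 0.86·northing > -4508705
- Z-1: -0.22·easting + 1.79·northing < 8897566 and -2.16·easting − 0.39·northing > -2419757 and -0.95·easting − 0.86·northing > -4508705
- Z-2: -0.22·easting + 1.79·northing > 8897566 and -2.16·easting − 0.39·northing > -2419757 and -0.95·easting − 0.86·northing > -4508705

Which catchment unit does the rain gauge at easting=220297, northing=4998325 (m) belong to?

Z-7

-0.22·220297 + 1.79·4998325 = 8898536.410, which is > 8897566
-2.16·220297 − 0.39·4998325 = -2425188.270, which is < -2419757
-0.95·220297 − 0.86·4998325 = -4507841.650, which is > -4508705
This sign pattern matches Z-7.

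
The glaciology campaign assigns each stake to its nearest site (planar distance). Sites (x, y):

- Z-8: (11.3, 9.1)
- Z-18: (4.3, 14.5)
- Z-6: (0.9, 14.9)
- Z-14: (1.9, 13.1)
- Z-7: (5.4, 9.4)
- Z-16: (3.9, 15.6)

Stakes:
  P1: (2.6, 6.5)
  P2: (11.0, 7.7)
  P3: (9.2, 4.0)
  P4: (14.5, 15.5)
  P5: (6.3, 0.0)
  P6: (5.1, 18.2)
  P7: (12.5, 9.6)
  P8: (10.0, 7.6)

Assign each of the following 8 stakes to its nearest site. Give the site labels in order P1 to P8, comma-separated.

Z-7, Z-8, Z-8, Z-8, Z-7, Z-16, Z-8, Z-8

P1 → Z-7 (d²=16.25)
P2 → Z-8 (d²=2.05)
P3 → Z-8 (d²=30.42)
P4 → Z-8 (d²=51.20)
P5 → Z-7 (d²=89.17)
P6 → Z-16 (d²=8.20)
P7 → Z-8 (d²=1.69)
P8 → Z-8 (d²=3.94)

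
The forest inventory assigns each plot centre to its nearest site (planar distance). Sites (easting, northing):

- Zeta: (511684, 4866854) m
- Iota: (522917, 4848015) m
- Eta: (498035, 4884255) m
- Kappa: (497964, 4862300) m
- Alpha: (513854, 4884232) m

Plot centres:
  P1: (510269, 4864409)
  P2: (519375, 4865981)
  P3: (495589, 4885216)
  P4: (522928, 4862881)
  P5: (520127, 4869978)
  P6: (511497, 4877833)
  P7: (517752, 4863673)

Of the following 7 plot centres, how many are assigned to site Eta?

P1 → Zeta
P2 → Zeta
P3 → Eta
P4 → Zeta
P5 → Zeta
P6 → Alpha
P7 → Zeta
1 of the 7 goes to Eta.

1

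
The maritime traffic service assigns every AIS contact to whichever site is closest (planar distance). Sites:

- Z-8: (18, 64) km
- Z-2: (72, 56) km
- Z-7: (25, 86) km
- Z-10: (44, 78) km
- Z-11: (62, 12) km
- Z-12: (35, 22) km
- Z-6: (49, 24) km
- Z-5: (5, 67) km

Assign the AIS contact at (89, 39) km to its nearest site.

Squared distances to each site:
Z-8: 5666.000; Z-2: 578.000; Z-7: 6305.000; Z-10: 3546.000; Z-11: 1458.000; Z-12: 3205.000; Z-6: 1825.000; Z-5: 7840.000.
Minimum at Z-2.

Z-2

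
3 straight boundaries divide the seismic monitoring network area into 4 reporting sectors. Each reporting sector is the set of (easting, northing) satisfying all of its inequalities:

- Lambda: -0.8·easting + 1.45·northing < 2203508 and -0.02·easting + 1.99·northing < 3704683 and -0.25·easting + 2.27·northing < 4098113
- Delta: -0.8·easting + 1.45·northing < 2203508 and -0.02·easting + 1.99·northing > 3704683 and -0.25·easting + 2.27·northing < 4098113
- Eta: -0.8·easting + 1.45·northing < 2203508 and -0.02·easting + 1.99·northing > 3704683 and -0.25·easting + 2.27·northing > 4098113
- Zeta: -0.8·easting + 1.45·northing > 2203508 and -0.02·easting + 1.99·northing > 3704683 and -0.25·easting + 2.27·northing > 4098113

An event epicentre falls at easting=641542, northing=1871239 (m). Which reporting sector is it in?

Delta

-0.8·641542 + 1.45·1871239 = 2200062.950, which is < 2203508
-0.02·641542 + 1.99·1871239 = 3710934.770, which is > 3704683
-0.25·641542 + 2.27·1871239 = 4087327.030, which is < 4098113
This sign pattern matches Delta.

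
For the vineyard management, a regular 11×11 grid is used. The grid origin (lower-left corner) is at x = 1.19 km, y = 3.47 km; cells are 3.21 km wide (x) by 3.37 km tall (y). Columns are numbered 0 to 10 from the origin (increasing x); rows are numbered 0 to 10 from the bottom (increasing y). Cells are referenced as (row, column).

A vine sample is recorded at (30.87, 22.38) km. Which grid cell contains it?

Column index: ⌊(30.87 − 1.19) / 3.21⌋ = ⌊9.246⌋ = 9
Row offset from origin: ⌊(22.38 − 3.47) / 3.37⌋ = ⌊5.611⌋ = 5 → row 5

(5, 9)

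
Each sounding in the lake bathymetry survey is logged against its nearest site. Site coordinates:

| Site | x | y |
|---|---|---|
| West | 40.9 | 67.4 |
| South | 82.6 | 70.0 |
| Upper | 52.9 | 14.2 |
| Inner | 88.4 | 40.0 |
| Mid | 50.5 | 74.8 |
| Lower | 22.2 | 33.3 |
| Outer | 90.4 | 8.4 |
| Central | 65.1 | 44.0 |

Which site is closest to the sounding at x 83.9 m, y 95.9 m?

South

Squared distances to each site:
West: 2661.250; South: 672.500; Upper: 7635.890; Inner: 3145.060; Mid: 1560.770; Lower: 7725.650; Outer: 7698.500; Central: 3047.050.
Minimum at South.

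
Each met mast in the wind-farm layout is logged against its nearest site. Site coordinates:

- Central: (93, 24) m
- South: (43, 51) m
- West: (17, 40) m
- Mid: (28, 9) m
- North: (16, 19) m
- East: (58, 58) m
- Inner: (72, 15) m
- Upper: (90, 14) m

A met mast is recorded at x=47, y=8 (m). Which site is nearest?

Mid

Squared distances to each site:
Central: 2372.000; South: 1865.000; West: 1924.000; Mid: 362.000; North: 1082.000; East: 2621.000; Inner: 674.000; Upper: 1885.000.
Minimum at Mid.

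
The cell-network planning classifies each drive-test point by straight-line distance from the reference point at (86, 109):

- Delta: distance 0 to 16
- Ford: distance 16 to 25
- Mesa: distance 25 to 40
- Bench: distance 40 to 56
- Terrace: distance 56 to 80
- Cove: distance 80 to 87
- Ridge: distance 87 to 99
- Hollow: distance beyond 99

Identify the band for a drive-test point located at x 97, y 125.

Ford

Distance = √((97−86)² + (125−109)²) = √(121.000 + 256.000) = 19.416.
16 ≤ 19.416 < 25 → Ford.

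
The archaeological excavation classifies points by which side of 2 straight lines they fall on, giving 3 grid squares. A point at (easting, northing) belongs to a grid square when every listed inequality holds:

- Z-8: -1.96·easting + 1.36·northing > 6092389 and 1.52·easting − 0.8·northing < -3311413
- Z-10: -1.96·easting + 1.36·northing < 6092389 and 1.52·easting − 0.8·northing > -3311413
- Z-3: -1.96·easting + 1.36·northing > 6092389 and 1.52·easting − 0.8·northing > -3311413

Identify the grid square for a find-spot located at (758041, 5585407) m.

-1.96·758041 + 1.36·5585407 = 6110393.160, which is > 6092389
1.52·758041 − 0.8·5585407 = -3316103.280, which is < -3311413
This sign pattern matches Z-8.

Z-8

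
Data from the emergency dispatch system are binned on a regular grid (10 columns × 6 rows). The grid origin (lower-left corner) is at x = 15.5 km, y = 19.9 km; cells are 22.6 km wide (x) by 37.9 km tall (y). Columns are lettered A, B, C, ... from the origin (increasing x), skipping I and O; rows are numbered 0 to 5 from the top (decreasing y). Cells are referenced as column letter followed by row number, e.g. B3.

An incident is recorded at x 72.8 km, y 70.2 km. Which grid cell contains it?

C4

Column index: ⌊(72.8 − 15.5) / 22.6⌋ = ⌊2.535⌋ = 2 → column C
Row offset from origin: ⌊(70.2 − 19.9) / 37.9⌋ = ⌊1.327⌋ = 1 → row 4 (counted from top)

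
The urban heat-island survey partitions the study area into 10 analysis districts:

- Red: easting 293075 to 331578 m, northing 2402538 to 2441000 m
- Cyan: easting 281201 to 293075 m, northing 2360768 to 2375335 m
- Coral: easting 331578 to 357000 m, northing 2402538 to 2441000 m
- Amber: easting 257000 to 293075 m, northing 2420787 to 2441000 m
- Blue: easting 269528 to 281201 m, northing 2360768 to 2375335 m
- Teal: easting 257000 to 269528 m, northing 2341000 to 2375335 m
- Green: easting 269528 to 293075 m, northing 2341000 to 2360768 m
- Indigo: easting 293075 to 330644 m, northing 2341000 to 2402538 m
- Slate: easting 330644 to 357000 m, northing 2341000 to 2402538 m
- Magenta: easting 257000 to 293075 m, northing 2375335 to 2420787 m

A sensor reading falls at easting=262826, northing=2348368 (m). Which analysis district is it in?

The point has easting = 262826 and northing = 2348368.
Only Teal satisfies 257000 ≤ easting ≤ 269528 and 2341000 ≤ northing ≤ 2375335.

Teal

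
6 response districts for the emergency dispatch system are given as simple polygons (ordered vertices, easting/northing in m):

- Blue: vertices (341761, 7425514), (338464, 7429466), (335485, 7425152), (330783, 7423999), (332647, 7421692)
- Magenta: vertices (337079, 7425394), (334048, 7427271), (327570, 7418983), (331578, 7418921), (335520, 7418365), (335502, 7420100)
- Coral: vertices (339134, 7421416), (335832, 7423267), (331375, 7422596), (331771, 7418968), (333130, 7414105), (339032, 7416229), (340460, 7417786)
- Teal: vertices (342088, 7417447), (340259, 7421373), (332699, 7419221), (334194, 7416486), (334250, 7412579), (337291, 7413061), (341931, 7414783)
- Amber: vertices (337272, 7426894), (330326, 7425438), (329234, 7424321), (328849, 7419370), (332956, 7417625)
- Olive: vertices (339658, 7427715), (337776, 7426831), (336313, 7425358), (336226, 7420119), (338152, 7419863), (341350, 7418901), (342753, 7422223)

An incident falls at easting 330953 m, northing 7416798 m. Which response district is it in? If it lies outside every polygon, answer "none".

none

Cast a ray rightward from (330953, 7416798). For each polygon, the edges (by vertex number in listed order) whose endpoints lie on opposite sides of northing = 7416798, where each meets that height, and whether that is right or left of the point:
Blue: no edge straddles that height → 0 crossings.
Magenta: no edge straddles that height → 0 crossings.
Coral: 4–5 at easting≈332377.4 (right), 6–7 at easting≈339553.9 (right) → 2 crossings.
Teal: 3–4 at easting≈334023.5 (right), 7–1 at easting≈342049.8 (right) → 2 crossings.
Amber: no edge straddles that height → 0 crossings.
Olive: no edge straddles that height → 0 crossings.
All counts are even, so the point lies outside every listed polygon.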